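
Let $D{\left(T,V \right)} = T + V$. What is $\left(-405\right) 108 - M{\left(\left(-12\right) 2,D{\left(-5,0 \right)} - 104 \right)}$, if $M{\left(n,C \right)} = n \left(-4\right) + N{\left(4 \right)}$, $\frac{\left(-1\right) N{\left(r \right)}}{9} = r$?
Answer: $-43800$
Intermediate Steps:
$N{\left(r \right)} = - 9 r$
$M{\left(n,C \right)} = -36 - 4 n$ ($M{\left(n,C \right)} = n \left(-4\right) - 36 = - 4 n - 36 = -36 - 4 n$)
$\left(-405\right) 108 - M{\left(\left(-12\right) 2,D{\left(-5,0 \right)} - 104 \right)} = \left(-405\right) 108 - \left(-36 - 4 \left(\left(-12\right) 2\right)\right) = -43740 - \left(-36 - -96\right) = -43740 - \left(-36 + 96\right) = -43740 - 60 = -43800$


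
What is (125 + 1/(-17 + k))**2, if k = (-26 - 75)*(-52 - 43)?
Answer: 1433409957001/91738084 ≈ 15625.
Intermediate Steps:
k = 9595 (k = -101*(-95) = 9595)
(125 + 1/(-17 + k))**2 = (125 + 1/(-17 + 9595))**2 = (125 + 1/9578)**2 = (1197251/9578)**2 = 1433409957001/91738084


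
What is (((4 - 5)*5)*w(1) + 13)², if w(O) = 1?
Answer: 64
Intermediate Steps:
(((4 - 5)*5)*w(1) + 13)² = (((4 - 5)*5)*1 + 13)² = (-1*5*1 + 13)² = (-5*1 + 13)² = (-5 + 13)² = 8² = 64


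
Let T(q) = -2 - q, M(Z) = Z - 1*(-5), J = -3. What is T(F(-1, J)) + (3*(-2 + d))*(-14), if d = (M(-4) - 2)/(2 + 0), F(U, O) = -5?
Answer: 108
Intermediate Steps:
M(Z) = 5 + Z (M(Z) = Z + 5 = 5 + Z)
d = -½ (d = ((5 - 4) - 2)/(2 + 0) = (1 - 2)/2 = -1*½ = -½ ≈ -0.50000)
T(F(-1, J)) + (3*(-2 + d))*(-14) = (-2 - 1*(-5)) + (3*(-2 - ½))*(-14) = (-2 + 5) + (3*(-5/2))*(-14) = 3 - 15/2*(-14) = 3 + 105 = 108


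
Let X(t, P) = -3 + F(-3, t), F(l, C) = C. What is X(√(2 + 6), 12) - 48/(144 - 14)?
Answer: -219/65 + 2*√2 ≈ -0.54080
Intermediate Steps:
X(t, P) = -3 + t
X(√(2 + 6), 12) - 48/(144 - 14) = (-3 + √(2 + 6)) - 48/(144 - 14) = (-3 + √8) - 48/130 = (-3 + 2*√2) + (1/130)*(-48) = (-3 + 2*√2) - 24/65 = -219/65 + 2*√2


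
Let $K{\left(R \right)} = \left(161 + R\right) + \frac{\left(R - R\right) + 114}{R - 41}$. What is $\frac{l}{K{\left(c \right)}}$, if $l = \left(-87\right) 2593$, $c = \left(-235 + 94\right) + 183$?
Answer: $- \frac{225591}{317} \approx -711.64$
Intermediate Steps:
$c = 42$ ($c = -141 + 183 = 42$)
$K{\left(R \right)} = 161 + R + \frac{114}{-41 + R}$ ($K{\left(R \right)} = \left(161 + R\right) + \frac{0 + 114}{-41 + R} = \left(161 + R\right) + \frac{114}{-41 + R} = 161 + R + \frac{114}{-41 + R}$)
$l = -225591$
$\frac{l}{K{\left(c \right)}} = - \frac{225591}{\frac{1}{-41 + 42} \left(-6487 + 42^{2} + 120 \cdot 42\right)} = - \frac{225591}{1^{-1} \left(-6487 + 1764 + 5040\right)} = - \frac{225591}{1 \cdot 317} = - \frac{225591}{317}$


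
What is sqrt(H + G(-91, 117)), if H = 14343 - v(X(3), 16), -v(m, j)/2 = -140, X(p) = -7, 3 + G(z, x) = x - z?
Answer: 2*sqrt(3567) ≈ 119.45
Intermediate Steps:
G(z, x) = -3 + x - z (G(z, x) = -3 + (x - z) = -3 + x - z)
v(m, j) = 280 (v(m, j) = -2*(-140) = 280)
H = 14063 (H = 14343 - 1*280 = 14343 - 280 = 14063)
sqrt(H + G(-91, 117)) = sqrt(14063 + (-3 + 117 - 1*(-91))) = sqrt(14063 + (-3 + 117 + 91)) = sqrt(14063 + 205) = sqrt(14268) = 2*sqrt(3567)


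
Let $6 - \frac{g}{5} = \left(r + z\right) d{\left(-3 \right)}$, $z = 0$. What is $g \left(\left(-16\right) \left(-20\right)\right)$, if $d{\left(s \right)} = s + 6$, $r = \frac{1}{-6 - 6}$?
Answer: $10000$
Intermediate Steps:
$r = - \frac{1}{12}$ ($r = \frac{1}{-12} = - \frac{1}{12} \approx -0.083333$)
$d{\left(s \right)} = 6 + s$
$g = \frac{125}{4}$ ($g = 30 - 5 \left(- \frac{1}{12} + 0\right) \left(6 - 3\right) = 30 - 5 \left(\left(- \frac{1}{12}\right) 3\right) = 30 - - \frac{5}{4} = 30 + \frac{5}{4} = \frac{125}{4} \approx 31.25$)
$g \left(\left(-16\right) \left(-20\right)\right) = \frac{125 \left(\left(-16\right) \left(-20\right)\right)}{4} = \frac{125}{4} \cdot 320 = 10000$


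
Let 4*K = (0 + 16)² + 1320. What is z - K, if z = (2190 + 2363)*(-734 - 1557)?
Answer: -10431317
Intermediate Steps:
z = -10430923 (z = 4553*(-2291) = -10430923)
K = 394 (K = ((0 + 16)² + 1320)/4 = (16² + 1320)/4 = (256 + 1320)/4 = (¼)*1576 = 394)
z - K = -10430923 - 1*394 = -10430923 - 394 = -10431317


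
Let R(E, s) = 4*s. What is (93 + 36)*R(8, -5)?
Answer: -2580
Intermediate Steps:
(93 + 36)*R(8, -5) = (93 + 36)*(4*(-5)) = 129*(-20) = -2580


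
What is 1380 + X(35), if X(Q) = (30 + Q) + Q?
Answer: 1480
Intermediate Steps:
X(Q) = 30 + 2*Q
1380 + X(35) = 1380 + (30 + 2*35) = 1380 + (30 + 70) = 1380 + 100 = 1480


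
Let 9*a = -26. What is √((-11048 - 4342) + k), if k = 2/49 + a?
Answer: I*√6788246/21 ≈ 124.07*I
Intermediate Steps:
a = -26/9 (a = (⅑)*(-26) = -26/9 ≈ -2.8889)
k = -1256/441 (k = 2/49 - 26/9 = -1256/441 ≈ -2.8481)
√((-11048 - 4342) + k) = √((-11048 - 4342) - 1256/441) = √(-15390 - 1256/441) = √(-6788246/441) = I*√6788246/21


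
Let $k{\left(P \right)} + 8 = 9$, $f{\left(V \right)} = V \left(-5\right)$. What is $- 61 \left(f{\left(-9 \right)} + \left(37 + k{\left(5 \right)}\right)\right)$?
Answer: $-5063$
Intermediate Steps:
$f{\left(V \right)} = - 5 V$
$k{\left(P \right)} = 1$ ($k{\left(P \right)} = -8 + 9 = 1$)
$- 61 \left(f{\left(-9 \right)} + \left(37 + k{\left(5 \right)}\right)\right) = - 61 \left(\left(-5\right) \left(-9\right) + \left(37 + 1\right)\right) = - 61 \left(45 + 38\right) = \left(-61\right) 83 = -5063$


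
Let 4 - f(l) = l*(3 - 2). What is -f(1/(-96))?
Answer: -385/96 ≈ -4.0104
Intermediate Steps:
f(l) = 4 - l (f(l) = 4 - l*(3 - 2) = 4 - l)
-f(1/(-96)) = -(4 - 1/(-96)) = -(4 - 1*(-1/96)) = -(4 + 1/96) = -1*385/96 = -385/96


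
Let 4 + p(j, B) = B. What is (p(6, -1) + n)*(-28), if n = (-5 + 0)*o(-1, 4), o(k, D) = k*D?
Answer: -420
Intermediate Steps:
p(j, B) = -4 + B
o(k, D) = D*k
n = 20 (n = (-5 + 0)*(4*(-1)) = -5*(-4) = 20)
(p(6, -1) + n)*(-28) = ((-4 - 1) + 20)*(-28) = (-5 + 20)*(-28) = 15*(-28) = -420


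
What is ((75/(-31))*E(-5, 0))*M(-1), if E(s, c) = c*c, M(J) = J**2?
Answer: 0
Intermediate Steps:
E(s, c) = c**2
((75/(-31))*E(-5, 0))*M(-1) = ((75/(-31))*0**2)*(-1)**2 = ((75*(-1/31))*0)*1 = -75/31*0*1 = 0*1 = 0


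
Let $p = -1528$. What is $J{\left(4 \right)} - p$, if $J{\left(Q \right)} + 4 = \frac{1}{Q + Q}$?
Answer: $\frac{12193}{8} \approx 1524.1$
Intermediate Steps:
$J{\left(Q \right)} = -4 + \frac{1}{2 Q}$ ($J{\left(Q \right)} = -4 + \frac{1}{Q + Q} = -4 + \frac{1}{2 Q}$)
$J{\left(4 \right)} - p = \left(-4 + \frac{1}{2 \cdot 4}\right) - -1528 = \left(-4 + \frac{1}{2} \cdot \frac{1}{4}\right) + 1528 = \left(-4 + \frac{1}{8}\right) + 1528 = - \frac{31}{8} + 1528 = \frac{12193}{8}$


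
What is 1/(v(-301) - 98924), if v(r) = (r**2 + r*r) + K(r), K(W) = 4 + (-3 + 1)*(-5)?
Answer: 1/82292 ≈ 1.2152e-5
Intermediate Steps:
K(W) = 14 (K(W) = 4 - 2*(-5) = 4 + 10 = 14)
v(r) = 14 + 2*r**2 (v(r) = (r**2 + r*r) + 14 = (r**2 + r**2) + 14 = 2*r**2 + 14 = 14 + 2*r**2)
1/(v(-301) - 98924) = 1/((14 + 2*(-301)**2) - 98924) = 1/((14 + 2*90601) - 98924) = 1/((14 + 181202) - 98924) = 1/(181216 - 98924) = 1/82292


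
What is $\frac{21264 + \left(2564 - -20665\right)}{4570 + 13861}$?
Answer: $\frac{44493}{18431} \approx 2.414$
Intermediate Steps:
$\frac{21264 + \left(2564 - -20665\right)}{4570 + 13861} = \frac{21264 + \left(2564 + 20665\right)}{18431} = \left(21264 + 23229\right) \frac{1}{18431} = 44493 \cdot \frac{1}{18431} = \frac{44493}{18431}$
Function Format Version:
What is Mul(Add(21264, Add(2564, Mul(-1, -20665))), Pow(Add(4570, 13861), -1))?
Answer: Rational(44493, 18431) ≈ 2.4140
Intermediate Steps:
Mul(Add(21264, Add(2564, Mul(-1, -20665))), Pow(Add(4570, 13861), -1)) = Mul(Add(21264, Add(2564, 20665)), Pow(18431, -1)) = Mul(Add(21264, 23229), Rational(1, 18431)) = Mul(44493, Rational(1, 18431)) = Rational(44493, 18431)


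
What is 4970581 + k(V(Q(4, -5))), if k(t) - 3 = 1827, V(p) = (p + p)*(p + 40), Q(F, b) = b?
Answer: 4972411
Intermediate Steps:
V(p) = 2*p*(40 + p) (V(p) = (2*p)*(40 + p) = 2*p*(40 + p))
k(t) = 1830 (k(t) = 3 + 1827 = 1830)
4970581 + k(V(Q(4, -5))) = 4970581 + 1830 = 4972411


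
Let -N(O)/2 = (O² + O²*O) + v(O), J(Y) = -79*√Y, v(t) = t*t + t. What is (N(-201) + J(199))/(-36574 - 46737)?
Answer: -16080000/83311 + 79*√199/83311 ≈ -193.00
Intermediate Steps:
v(t) = t + t² (v(t) = t² + t = t + t²)
N(O) = -2*O² - 2*O³ - 2*O*(1 + O) (N(O) = -2*((O² + O²*O) + O*(1 + O)) = -2*((O² + O³) + O*(1 + O)) = -2*(O² + O³ + O*(1 + O)) = -2*O² - 2*O³ - 2*O*(1 + O))
(N(-201) + J(199))/(-36574 - 46737) = (2*(-201)*(-1 - 1*(-201)² - 2*(-201)) - 79*√199)/(-36574 - 46737) = (2*(-201)*(-1 - 1*40401 + 402) - 79*√199)/(-83311) = (2*(-201)*(-1 - 40401 + 402) - 79*√199)*(-1/83311) = (2*(-201)*(-40000) - 79*√199)*(-1/83311) = (16080000 - 79*√199)*(-1/83311) = -16080000/83311 + 79*√199/83311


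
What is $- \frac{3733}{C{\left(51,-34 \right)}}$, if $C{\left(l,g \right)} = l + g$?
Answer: $- \frac{3733}{17} \approx -219.59$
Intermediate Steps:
$C{\left(l,g \right)} = g + l$
$- \frac{3733}{C{\left(51,-34 \right)}} = - \frac{3733}{-34 + 51} = - \frac{3733}{17}$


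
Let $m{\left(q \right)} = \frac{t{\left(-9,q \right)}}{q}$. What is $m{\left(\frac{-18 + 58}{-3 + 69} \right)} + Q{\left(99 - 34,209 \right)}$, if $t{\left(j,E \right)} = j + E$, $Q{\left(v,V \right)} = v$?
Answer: $\frac{1023}{20} \approx 51.15$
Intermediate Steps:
$t{\left(j,E \right)} = E + j$
$m{\left(q \right)} = \frac{-9 + q}{q}$ ($m{\left(q \right)} = \frac{q - 9}{q} = \frac{-9 + q}{q}$)
$m{\left(\frac{-18 + 58}{-3 + 69} \right)} + Q{\left(99 - 34,209 \right)} = \frac{-9 + \frac{-18 + 58}{-3 + 69}}{\left(-18 + 58\right) \frac{1}{-3 + 69}} + \left(99 - 34\right) = \frac{-9 + \frac{40}{66}}{40 \cdot \frac{1}{66}} + \left(99 - 34\right) = \frac{-9 + 40 \cdot \frac{1}{66}}{40 \cdot \frac{1}{66}} + 65 = \frac{-9 + \frac{20}{33}}{\frac{20}{33}} + 65 = \frac{33}{20} \left(- \frac{277}{33}\right) + 65 = - \frac{277}{20} + 65 = \frac{1023}{20}$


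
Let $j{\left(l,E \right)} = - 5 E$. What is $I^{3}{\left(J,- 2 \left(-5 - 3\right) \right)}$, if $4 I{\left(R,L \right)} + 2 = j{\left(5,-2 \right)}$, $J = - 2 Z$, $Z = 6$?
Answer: $8$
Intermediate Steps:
$J = -12$ ($J = \left(-2\right) 6 = -12$)
$I{\left(R,L \right)} = 2$ ($I{\left(R,L \right)} = - \frac{1}{2} + \frac{\left(-5\right) \left(-2\right)}{4} = - \frac{1}{2} + \frac{1}{4} \cdot 10 = - \frac{1}{2} + \frac{5}{2} = 2$)
$I^{3}{\left(J,- 2 \left(-5 - 3\right) \right)} = 2^{3} = 8$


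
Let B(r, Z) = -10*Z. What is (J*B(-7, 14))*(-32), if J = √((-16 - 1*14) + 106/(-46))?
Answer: 4480*I*√17089/23 ≈ 25463.0*I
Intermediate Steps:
J = I*√17089/23 (J = √((-16 - 14) + 106*(-1/46)) = √(-30 - 53/23) = √(-743/23) = I*√17089/23 ≈ 5.6837*I)
(J*B(-7, 14))*(-32) = ((I*√17089/23)*(-10*14))*(-32) = ((I*√17089/23)*(-140))*(-32) = -140*I*√17089/23*(-32) = 4480*I*√17089/23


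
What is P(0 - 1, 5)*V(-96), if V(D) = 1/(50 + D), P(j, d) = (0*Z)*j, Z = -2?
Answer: 0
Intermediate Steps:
P(j, d) = 0 (P(j, d) = (0*(-2))*j = 0*j = 0)
P(0 - 1, 5)*V(-96) = 0/(50 - 96) = 0/(-46) = 0*(-1/46) = 0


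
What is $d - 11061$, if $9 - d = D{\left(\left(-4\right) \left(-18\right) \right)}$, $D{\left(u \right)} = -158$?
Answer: $-10894$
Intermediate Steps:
$d = 167$ ($d = 9 - -158 = 9 + 158 = 167$)
$d - 11061 = 167 - 11061 = -10894$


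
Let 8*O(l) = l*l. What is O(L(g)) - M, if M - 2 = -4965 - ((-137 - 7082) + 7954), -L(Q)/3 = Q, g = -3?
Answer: 45665/8 ≈ 5708.1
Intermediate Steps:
L(Q) = -3*Q
O(l) = l**2/8 (O(l) = (l*l)/8 = l**2/8)
M = -5698 (M = 2 + (-4965 - ((-137 - 7082) + 7954)) = 2 + (-4965 - (-7219 + 7954)) = 2 + (-4965 - 1*735) = 2 + (-4965 - 735) = 2 - 5700 = -5698)
O(L(g)) - M = (-3*(-3))**2/8 - 1*(-5698) = (1/8)*9**2 + 5698 = (1/8)*81 + 5698 = 81/8 + 5698 = 45665/8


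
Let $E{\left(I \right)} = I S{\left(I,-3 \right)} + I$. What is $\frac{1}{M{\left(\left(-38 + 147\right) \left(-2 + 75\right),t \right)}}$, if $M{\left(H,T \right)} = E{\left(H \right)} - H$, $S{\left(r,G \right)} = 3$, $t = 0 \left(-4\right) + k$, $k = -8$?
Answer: $\frac{1}{23871} \approx 4.1892 \cdot 10^{-5}$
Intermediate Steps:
$t = -8$ ($t = 0 \left(-4\right) - 8 = 0 - 8 = -8$)
$E{\left(I \right)} = 4 I$ ($E{\left(I \right)} = I 3 + I = 3 I + I = 4 I$)
$M{\left(H,T \right)} = 3 H$ ($M{\left(H,T \right)} = 4 H - H = 3 H$)
$\frac{1}{M{\left(\left(-38 + 147\right) \left(-2 + 75\right),t \right)}} = \frac{1}{3 \left(-38 + 147\right) \left(-2 + 75\right)} = \frac{1}{3 \cdot 109 \cdot 73} = \frac{1}{3 \cdot 7957} = \frac{1}{23871}$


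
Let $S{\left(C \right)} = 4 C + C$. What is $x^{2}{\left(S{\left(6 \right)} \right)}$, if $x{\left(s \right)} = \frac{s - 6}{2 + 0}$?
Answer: $144$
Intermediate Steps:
$S{\left(C \right)} = 5 C$
$x{\left(s \right)} = -3 + \frac{s}{2}$ ($x{\left(s \right)} = \frac{-6 + s}{2} = \left(-6 + s\right) \frac{1}{2} = -3 + \frac{s}{2}$)
$x^{2}{\left(S{\left(6 \right)} \right)} = \left(-3 + \frac{5 \cdot 6}{2}\right)^{2} = \left(-3 + \frac{1}{2} \cdot 30\right)^{2} = \left(-3 + 15\right)^{2} = 12^{2} = 144$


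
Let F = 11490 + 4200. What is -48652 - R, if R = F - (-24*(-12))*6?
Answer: -62614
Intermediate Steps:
F = 15690
R = 13962 (R = 15690 - (-24*(-12))*6 = 15690 - 288*6 = 15690 - 1*1728 = 15690 - 1728 = 13962)
-48652 - R = -48652 - 1*13962 = -48652 - 13962 = -62614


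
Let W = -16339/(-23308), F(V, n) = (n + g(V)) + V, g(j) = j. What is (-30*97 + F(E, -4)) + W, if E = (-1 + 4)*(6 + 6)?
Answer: -66224997/23308 ≈ -2841.3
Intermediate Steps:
E = 36 (E = 3*12 = 36)
F(V, n) = n + 2*V (F(V, n) = (n + V) + V = (V + n) + V = n + 2*V)
W = 16339/23308 (W = -16339*(-1/23308) = 16339/23308 ≈ 0.70100)
(-30*97 + F(E, -4)) + W = (-30*97 + (-4 + 2*36)) + 16339/23308 = (-2910 + (-4 + 72)) + 16339/23308 = (-2910 + 68) + 16339/23308 = -2842 + 16339/23308 = -66224997/23308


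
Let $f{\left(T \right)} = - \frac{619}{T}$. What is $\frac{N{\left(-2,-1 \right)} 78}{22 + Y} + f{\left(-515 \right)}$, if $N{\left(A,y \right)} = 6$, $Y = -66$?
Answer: $- \frac{53446}{5665} \approx -9.4344$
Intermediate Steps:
$\frac{N{\left(-2,-1 \right)} 78}{22 + Y} + f{\left(-515 \right)} = \frac{6 \cdot 78}{22 - 66} - \frac{619}{-515} = \frac{468}{-44} - - \frac{619}{515} = 468 \left(- \frac{1}{44}\right) + \frac{619}{515} = - \frac{117}{11} + \frac{619}{515} = - \frac{53446}{5665}$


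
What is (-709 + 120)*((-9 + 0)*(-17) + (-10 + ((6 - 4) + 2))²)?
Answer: -111321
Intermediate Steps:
(-709 + 120)*((-9 + 0)*(-17) + (-10 + ((6 - 4) + 2))²) = -589*(-9*(-17) + (-10 + (2 + 2))²) = -589*(153 + (-10 + 4)²) = -589*(153 + (-6)²) = -589*(153 + 36) = -589*189 = -111321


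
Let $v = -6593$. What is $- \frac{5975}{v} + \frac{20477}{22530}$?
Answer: $\frac{269621611}{148540290} \approx 1.8151$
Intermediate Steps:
$- \frac{5975}{v} + \frac{20477}{22530} = - \frac{5975}{-6593} + \frac{20477}{22530} = \left(-5975\right) \left(- \frac{1}{6593}\right) + 20477 \cdot \frac{1}{22530} = \frac{5975}{6593} + \frac{20477}{22530} = \frac{269621611}{148540290}$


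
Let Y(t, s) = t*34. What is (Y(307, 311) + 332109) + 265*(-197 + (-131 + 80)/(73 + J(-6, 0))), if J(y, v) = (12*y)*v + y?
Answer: 19439399/67 ≈ 2.9014e+5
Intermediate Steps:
J(y, v) = y + 12*v*y (J(y, v) = 12*v*y + y = y + 12*v*y)
Y(t, s) = 34*t
(Y(307, 311) + 332109) + 265*(-197 + (-131 + 80)/(73 + J(-6, 0))) = (34*307 + 332109) + 265*(-197 + (-131 + 80)/(73 - 6*(1 + 12*0))) = (10438 + 332109) + 265*(-197 - 51/(73 - 6*(1 + 0))) = 342547 + 265*(-197 - 51/(73 - 6*1)) = 342547 + 265*(-197 - 51/(73 - 6)) = 342547 + 265*(-197 - 51/67) = 342547 + 265*(-13250/67) = 342547 - 3511250/67 = 19439399/67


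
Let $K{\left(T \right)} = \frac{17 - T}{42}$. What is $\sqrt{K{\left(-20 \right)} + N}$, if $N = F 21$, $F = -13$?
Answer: $\frac{i \sqrt{480018}}{42} \approx 16.496 i$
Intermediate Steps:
$N = -273$ ($N = \left(-13\right) 21 = -273$)
$K{\left(T \right)} = \frac{17}{42} - \frac{T}{42}$ ($K{\left(T \right)} = \left(17 - T\right) \frac{1}{42} = \frac{17}{42} - \frac{T}{42}$)
$\sqrt{K{\left(-20 \right)} + N} = \sqrt{\left(\frac{17}{42} - - \frac{10}{21}\right) - 273} = \sqrt{\left(\frac{17}{42} + \frac{10}{21}\right) - 273} = \sqrt{\frac{37}{42} - 273} = \sqrt{- \frac{11429}{42}} = \frac{i \sqrt{480018}}{42}$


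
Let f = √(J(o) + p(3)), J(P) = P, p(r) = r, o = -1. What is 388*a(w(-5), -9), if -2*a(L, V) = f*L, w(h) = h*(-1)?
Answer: -970*√2 ≈ -1371.8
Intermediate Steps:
w(h) = -h
f = √2 (f = √(-1 + 3) = √2 ≈ 1.4142)
a(L, V) = -L*√2/2 (a(L, V) = -√2*L/2 = -L*√2/2)
388*a(w(-5), -9) = 388*(-(-1*(-5))*√2/2) = 388*(-½*5*√2) = 388*(-5*√2/2) = -970*√2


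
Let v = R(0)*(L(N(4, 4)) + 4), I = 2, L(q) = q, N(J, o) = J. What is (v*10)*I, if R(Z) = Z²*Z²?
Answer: 0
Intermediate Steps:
R(Z) = Z⁴
v = 0 (v = 0⁴*(4 + 4) = 0*8 = 0)
(v*10)*I = (0*10)*2 = 0*2 = 0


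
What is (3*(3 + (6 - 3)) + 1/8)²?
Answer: 21025/64 ≈ 328.52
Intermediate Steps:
(3*(3 + (6 - 3)) + 1/8)² = (3*(3 + 3) + ⅛)² = (3*6 + ⅛)² = (18 + ⅛)² = (145/8)² = 21025/64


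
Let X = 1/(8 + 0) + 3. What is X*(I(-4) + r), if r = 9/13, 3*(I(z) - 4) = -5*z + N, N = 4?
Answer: 4125/104 ≈ 39.663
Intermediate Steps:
I(z) = 16/3 - 5*z/3 (I(z) = 4 + (-5*z + 4)/3 = 4 + (4 - 5*z)/3 = 4 + (4/3 - 5*z/3) = 16/3 - 5*z/3)
X = 25/8 (X = 1/8 + 3 = 25/8 ≈ 3.1250)
r = 9/13 (r = 9*(1/13) = 9/13 ≈ 0.69231)
X*(I(-4) + r) = 25*((16/3 - 5/3*(-4)) + 9/13)/8 = 25*((16/3 + 20/3) + 9/13)/8 = 25*(12 + 9/13)/8 = (25/8)*(165/13) = 4125/104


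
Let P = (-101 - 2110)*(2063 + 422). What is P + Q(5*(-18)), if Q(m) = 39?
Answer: -5494296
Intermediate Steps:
P = -5494335 (P = -2211*2485 = -5494335)
P + Q(5*(-18)) = -5494335 + 39 = -5494296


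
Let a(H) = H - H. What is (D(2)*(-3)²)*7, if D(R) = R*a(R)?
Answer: 0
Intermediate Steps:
a(H) = 0
D(R) = 0 (D(R) = R*0 = 0)
(D(2)*(-3)²)*7 = (0*(-3)²)*7 = (0*9)*7 = 0*7 = 0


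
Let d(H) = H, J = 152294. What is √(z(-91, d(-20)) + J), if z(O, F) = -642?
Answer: 2*√37913 ≈ 389.43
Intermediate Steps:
√(z(-91, d(-20)) + J) = √(-642 + 152294) = √151652 = 2*√37913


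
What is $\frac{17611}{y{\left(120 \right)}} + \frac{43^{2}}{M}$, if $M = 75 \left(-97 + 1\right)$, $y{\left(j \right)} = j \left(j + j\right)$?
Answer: $\frac{227}{640} \approx 0.35469$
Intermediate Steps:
$y{\left(j \right)} = 2 j^{2}$ ($y{\left(j \right)} = j 2 j = 2 j^{2}$)
$M = -7200$ ($M = 75 \left(-96\right) = -7200$)
$\frac{17611}{y{\left(120 \right)}} + \frac{43^{2}}{M} = \frac{17611}{2 \cdot 120^{2}} + \frac{43^{2}}{-7200} = \frac{17611}{2 \cdot 14400} + 1849 \left(- \frac{1}{7200}\right) = \frac{17611}{28800} - \frac{1849}{7200} = \frac{227}{640}$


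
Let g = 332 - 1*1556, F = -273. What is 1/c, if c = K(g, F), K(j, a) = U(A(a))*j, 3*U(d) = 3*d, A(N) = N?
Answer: 1/334152 ≈ 2.9926e-6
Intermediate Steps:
U(d) = d (U(d) = (3*d)/3 = d)
g = -1224 (g = 332 - 1556 = -1224)
K(j, a) = a*j
c = 334152 (c = -273*(-1224) = 334152)
1/c = 1/334152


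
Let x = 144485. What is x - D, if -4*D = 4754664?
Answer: 1333151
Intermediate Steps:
D = -1188666 (D = -¼*4754664 = -1188666)
x - D = 144485 - 1*(-1188666) = 144485 + 1188666 = 1333151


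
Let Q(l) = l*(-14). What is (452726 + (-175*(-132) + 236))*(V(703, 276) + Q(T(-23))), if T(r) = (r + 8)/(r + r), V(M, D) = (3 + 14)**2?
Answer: 3114397604/23 ≈ 1.3541e+8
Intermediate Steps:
V(M, D) = 289 (V(M, D) = 17**2 = 289)
T(r) = (8 + r)/(2*r) (T(r) = (8 + r)/((2*r)) = (8 + r)*(1/(2*r)) = (8 + r)/(2*r))
Q(l) = -14*l
(452726 + (-175*(-132) + 236))*(V(703, 276) + Q(T(-23))) = (452726 + (-175*(-132) + 236))*(289 - 7*(8 - 23)/(-23)) = (452726 + (23100 + 236))*(289 - 7*(-1)*(-15)/23) = (452726 + 23336)*(289 - 14*15/46) = 476062*(289 - 105/23) = 476062*(6542/23) = 3114397604/23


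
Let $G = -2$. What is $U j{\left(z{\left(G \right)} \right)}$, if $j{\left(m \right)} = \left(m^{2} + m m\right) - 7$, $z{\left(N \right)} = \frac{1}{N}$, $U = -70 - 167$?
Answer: $\frac{3081}{2} \approx 1540.5$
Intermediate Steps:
$U = -237$
$j{\left(m \right)} = -7 + 2 m^{2}$ ($j{\left(m \right)} = \left(m^{2} + m^{2}\right) - 7 = 2 m^{2} - 7 = -7 + 2 m^{2}$)
$U j{\left(z{\left(G \right)} \right)} = - 237 \left(-7 + 2 \left(\frac{1}{-2}\right)^{2}\right) = - 237 \left(-7 + 2 \left(- \frac{1}{2}\right)^{2}\right) = - 237 \left(-7 + 2 \cdot \frac{1}{4}\right) = - 237 \left(-7 + \frac{1}{2}\right) = \left(-237\right) \left(- \frac{13}{2}\right) = \frac{3081}{2}$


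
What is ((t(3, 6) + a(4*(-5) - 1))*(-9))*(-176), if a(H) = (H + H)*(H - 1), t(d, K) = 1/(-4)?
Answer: 1463220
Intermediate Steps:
t(d, K) = -¼
a(H) = 2*H*(-1 + H) (a(H) = (2*H)*(-1 + H) = 2*H*(-1 + H))
((t(3, 6) + a(4*(-5) - 1))*(-9))*(-176) = ((-¼ + 2*(4*(-5) - 1)*(-1 + (4*(-5) - 1)))*(-9))*(-176) = ((-¼ + 2*(-20 - 1)*(-1 + (-20 - 1)))*(-9))*(-176) = ((-¼ + 2*(-21)*(-1 - 21))*(-9))*(-176) = ((-¼ + 2*(-21)*(-22))*(-9))*(-176) = ((-¼ + 924)*(-9))*(-176) = ((3695/4)*(-9))*(-176) = -33255/4*(-176) = 1463220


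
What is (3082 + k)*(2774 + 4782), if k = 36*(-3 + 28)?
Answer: 30087992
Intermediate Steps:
k = 900 (k = 36*25 = 900)
(3082 + k)*(2774 + 4782) = (3082 + 900)*(2774 + 4782) = 3982*7556 = 30087992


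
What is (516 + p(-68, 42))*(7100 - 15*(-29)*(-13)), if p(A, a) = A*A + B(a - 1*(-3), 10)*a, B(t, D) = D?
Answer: 8034200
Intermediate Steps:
p(A, a) = A² + 10*a (p(A, a) = A*A + 10*a = A² + 10*a)
(516 + p(-68, 42))*(7100 - 15*(-29)*(-13)) = (516 + ((-68)² + 10*42))*(7100 - 15*(-29)*(-13)) = (516 + (4624 + 420))*(7100 + 435*(-13)) = (516 + 5044)*(7100 - 5655) = 5560*1445 = 8034200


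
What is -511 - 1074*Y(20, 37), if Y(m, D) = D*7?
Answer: -278677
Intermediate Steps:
Y(m, D) = 7*D
-511 - 1074*Y(20, 37) = -511 - 7518*37 = -511 - 1074*259 = -511 - 278166 = -278677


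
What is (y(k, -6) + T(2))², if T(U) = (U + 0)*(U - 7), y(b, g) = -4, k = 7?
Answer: 196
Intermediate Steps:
T(U) = U*(-7 + U)
(y(k, -6) + T(2))² = (-4 + 2*(-7 + 2))² = (-4 + 2*(-5))² = (-4 - 10)² = (-14)² = 196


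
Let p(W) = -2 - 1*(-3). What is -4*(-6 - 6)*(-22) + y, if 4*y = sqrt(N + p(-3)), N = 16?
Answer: -1056 + sqrt(17)/4 ≈ -1055.0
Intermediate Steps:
p(W) = 1 (p(W) = -2 + 3 = 1)
y = sqrt(17)/4 (y = sqrt(16 + 1)/4 = sqrt(17)/4 ≈ 1.0308)
-4*(-6 - 6)*(-22) + y = -4*(-6 - 6)*(-22) + sqrt(17)/4 = -4*(-12)*(-22) + sqrt(17)/4 = 48*(-22) + sqrt(17)/4 = -1056 + sqrt(17)/4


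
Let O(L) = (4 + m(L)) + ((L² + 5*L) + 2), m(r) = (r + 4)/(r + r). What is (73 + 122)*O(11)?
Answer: 783705/22 ≈ 35623.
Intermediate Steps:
m(r) = (4 + r)/(2*r) (m(r) = (4 + r)/((2*r)) = (4 + r)*(1/(2*r)) = (4 + r)/(2*r))
O(L) = 6 + L² + 5*L + (4 + L)/(2*L) (O(L) = (4 + (4 + L)/(2*L)) + ((L² + 5*L) + 2) = (4 + (4 + L)/(2*L)) + (2 + L² + 5*L) = 6 + L² + 5*L + (4 + L)/(2*L))
(73 + 122)*O(11) = (73 + 122)*(13/2 + 11² + 2/11 + 5*11) = 195*(13/2 + 121 + 2*(1/11) + 55) = 195*(13/2 + 121 + 2/11 + 55) = 195*(4019/22) = 783705/22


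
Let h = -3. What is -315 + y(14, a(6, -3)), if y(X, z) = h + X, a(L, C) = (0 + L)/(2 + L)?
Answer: -304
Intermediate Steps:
a(L, C) = L/(2 + L)
y(X, z) = -3 + X
-315 + y(14, a(6, -3)) = -315 + (-3 + 14) = -315 + 11 = -304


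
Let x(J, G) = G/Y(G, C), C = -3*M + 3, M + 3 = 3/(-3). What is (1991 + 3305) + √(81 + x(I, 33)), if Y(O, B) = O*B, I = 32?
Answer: 5296 + 8*√285/15 ≈ 5305.0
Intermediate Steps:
M = -4 (M = -3 + 3/(-3) = -3 + 3*(-⅓) = -3 - 1 = -4)
C = 15 (C = -3*(-4) + 3 = 12 + 3 = 15)
Y(O, B) = B*O
x(J, G) = 1/15 (x(J, G) = G/((15*G)) = G*(1/(15*G)) = 1/15)
(1991 + 3305) + √(81 + x(I, 33)) = (1991 + 3305) + √(81 + 1/15) = 5296 + √(1216/15) = 5296 + 8*√285/15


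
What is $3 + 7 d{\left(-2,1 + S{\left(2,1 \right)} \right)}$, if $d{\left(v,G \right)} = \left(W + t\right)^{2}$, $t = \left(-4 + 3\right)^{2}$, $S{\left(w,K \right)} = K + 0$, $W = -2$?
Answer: $10$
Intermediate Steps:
$S{\left(w,K \right)} = K$
$t = 1$ ($t = \left(-1\right)^{2} = 1$)
$d{\left(v,G \right)} = 1$ ($d{\left(v,G \right)} = \left(-2 + 1\right)^{2} = \left(-1\right)^{2} = 1$)
$3 + 7 d{\left(-2,1 + S{\left(2,1 \right)} \right)} = 3 + 7 \cdot 1 = 3 + 7 = 10$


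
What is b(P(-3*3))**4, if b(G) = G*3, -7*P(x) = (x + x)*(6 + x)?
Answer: 688747536/2401 ≈ 2.8686e+5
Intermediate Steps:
P(x) = -2*x*(6 + x)/7 (P(x) = -(x + x)*(6 + x)/7 = -2*x*(6 + x)/7)
b(G) = 3*G
b(P(-3*3))**4 = (3*(-2*(-3*3)*(6 - 3*3)/7))**4 = (3*(-2/7*(-9)*(6 - 9)))**4 = (3*(-2/7*(-9)*(-3)))**4 = (3*(-54/7))**4 = (-162/7)**4 = 688747536/2401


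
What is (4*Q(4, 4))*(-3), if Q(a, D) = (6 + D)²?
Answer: -1200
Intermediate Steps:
(4*Q(4, 4))*(-3) = (4*(6 + 4)²)*(-3) = (4*10²)*(-3) = (4*100)*(-3) = 400*(-3) = -1200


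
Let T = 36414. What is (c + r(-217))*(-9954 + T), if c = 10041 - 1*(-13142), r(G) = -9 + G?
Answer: 607442220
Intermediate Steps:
c = 23183 (c = 10041 + 13142 = 23183)
(c + r(-217))*(-9954 + T) = (23183 + (-9 - 217))*(-9954 + 36414) = (23183 - 226)*26460 = 22957*26460 = 607442220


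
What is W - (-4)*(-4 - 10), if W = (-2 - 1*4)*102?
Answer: -668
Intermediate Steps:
W = -612 (W = (-2 - 4)*102 = -6*102 = -612)
W - (-4)*(-4 - 10) = -612 - (-4)*(-4 - 10) = -612 - (-4)*(-14) = -612 - 1*56 = -612 - 56 = -668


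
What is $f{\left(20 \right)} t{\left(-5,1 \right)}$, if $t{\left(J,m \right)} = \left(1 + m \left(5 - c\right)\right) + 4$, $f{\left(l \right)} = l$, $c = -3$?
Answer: $260$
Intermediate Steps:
$t{\left(J,m \right)} = 5 + 8 m$ ($t{\left(J,m \right)} = \left(1 + m \left(5 - -3\right)\right) + 4 = \left(1 + m \left(5 + 3\right)\right) + 4 = \left(1 + m 8\right) + 4 = \left(1 + 8 m\right) + 4 = 5 + 8 m$)
$f{\left(20 \right)} t{\left(-5,1 \right)} = 20 \left(5 + 8 \cdot 1\right) = 20 \left(5 + 8\right) = 20 \cdot 13 = 260$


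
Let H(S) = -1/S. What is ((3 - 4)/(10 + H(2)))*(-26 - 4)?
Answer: 60/19 ≈ 3.1579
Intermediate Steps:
((3 - 4)/(10 + H(2)))*(-26 - 4) = ((3 - 4)/(10 - 1/2))*(-26 - 4) = -1/(10 - 1*½)*(-30) = -1/(10 - ½)*(-30) = -1/19/2*(-30) = -1*2/19*(-30) = -2/19*(-30) = 60/19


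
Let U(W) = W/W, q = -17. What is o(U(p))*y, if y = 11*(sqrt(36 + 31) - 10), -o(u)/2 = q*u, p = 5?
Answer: -3740 + 374*sqrt(67) ≈ -678.68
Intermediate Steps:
U(W) = 1
o(u) = 34*u (o(u) = -(-34)*u = 34*u)
y = -110 + 11*sqrt(67) (y = 11*(sqrt(67) - 10) = 11*(-10 + sqrt(67)) = -110 + 11*sqrt(67) ≈ -19.961)
o(U(p))*y = (34*1)*(-110 + 11*sqrt(67)) = 34*(-110 + 11*sqrt(67)) = -3740 + 374*sqrt(67)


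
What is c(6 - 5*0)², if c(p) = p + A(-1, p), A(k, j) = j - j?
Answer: 36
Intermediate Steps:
A(k, j) = 0
c(p) = p (c(p) = p + 0 = p)
c(6 - 5*0)² = (6 - 5*0)² = (6 + 0)² = 6² = 36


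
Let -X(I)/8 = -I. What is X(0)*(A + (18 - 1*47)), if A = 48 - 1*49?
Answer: 0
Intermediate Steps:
X(I) = 8*I (X(I) = -(-8)*I = 8*I)
A = -1 (A = 48 - 49 = -1)
X(0)*(A + (18 - 1*47)) = (8*0)*(-1 + (18 - 1*47)) = 0*(-1 + (18 - 47)) = 0*(-1 - 29) = 0*(-30) = 0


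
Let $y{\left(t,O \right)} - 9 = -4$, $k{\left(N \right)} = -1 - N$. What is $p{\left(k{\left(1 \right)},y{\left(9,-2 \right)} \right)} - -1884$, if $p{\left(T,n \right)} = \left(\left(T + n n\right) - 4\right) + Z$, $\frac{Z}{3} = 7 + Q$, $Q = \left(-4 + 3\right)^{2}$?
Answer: $1927$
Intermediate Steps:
$Q = 1$ ($Q = \left(-1\right)^{2} = 1$)
$y{\left(t,O \right)} = 5$ ($y{\left(t,O \right)} = 9 - 4 = 5$)
$Z = 24$ ($Z = 3 \left(7 + 1\right) = 3 \cdot 8 = 24$)
$p{\left(T,n \right)} = 20 + T + n^{2}$ ($p{\left(T,n \right)} = \left(\left(T + n n\right) - 4\right) + 24 = \left(\left(T + n^{2}\right) - 4\right) + 24 = \left(-4 + T + n^{2}\right) + 24 = 20 + T + n^{2}$)
$p{\left(k{\left(1 \right)},y{\left(9,-2 \right)} \right)} - -1884 = \left(20 - 2 + 5^{2}\right) - -1884 = \left(20 - 2 + 25\right) + 1884 = 43 + 1884 = 1927$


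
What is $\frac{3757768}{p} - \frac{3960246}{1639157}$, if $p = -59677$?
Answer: $- \frac{6395907322118}{97819972289} \approx -65.385$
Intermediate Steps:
$\frac{3757768}{p} - \frac{3960246}{1639157} = \frac{3757768}{-59677} - \frac{3960246}{1639157} = 3757768 \left(- \frac{1}{59677}\right) - \frac{3960246}{1639157} = - \frac{3757768}{59677} - \frac{3960246}{1639157} = - \frac{6395907322118}{97819972289}$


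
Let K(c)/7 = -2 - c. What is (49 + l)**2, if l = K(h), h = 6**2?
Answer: 47089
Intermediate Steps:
h = 36
K(c) = -14 - 7*c (K(c) = 7*(-2 - c) = -14 - 7*c)
l = -266 (l = -14 - 7*36 = -14 - 252 = -266)
(49 + l)**2 = (49 - 266)**2 = (-217)**2 = 47089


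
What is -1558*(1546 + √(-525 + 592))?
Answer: -2408668 - 1558*√67 ≈ -2.4214e+6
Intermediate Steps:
-1558*(1546 + √(-525 + 592)) = -1558*(1546 + √67) = -2408668 - 1558*√67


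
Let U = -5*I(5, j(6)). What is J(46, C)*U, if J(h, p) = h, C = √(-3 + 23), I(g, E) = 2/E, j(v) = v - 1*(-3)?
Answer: -460/9 ≈ -51.111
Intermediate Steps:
j(v) = 3 + v (j(v) = v + 3 = 3 + v)
C = 2*√5 (C = √20 = 2*√5 ≈ 4.4721)
U = -10/9 (U = -10/(3 + 6) = -10/9 ≈ -1.1111)
J(46, C)*U = 46*(-10/9) = -460/9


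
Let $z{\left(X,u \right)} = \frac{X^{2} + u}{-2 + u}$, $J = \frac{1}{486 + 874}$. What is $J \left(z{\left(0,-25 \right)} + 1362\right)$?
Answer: $\frac{36799}{36720} \approx 1.0022$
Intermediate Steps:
$J = \frac{1}{1360} \approx 0.00073529$
$z{\left(X,u \right)} = \frac{u + X^{2}}{-2 + u}$
$J \left(z{\left(0,-25 \right)} + 1362\right) = \frac{\frac{-25 + 0^{2}}{-2 - 25} + 1362}{1360} = \frac{\frac{-25 + 0}{-27} + 1362}{1360} = \frac{\left(- \frac{1}{27}\right) \left(-25\right) + 1362}{1360} = \frac{\frac{25}{27} + 1362}{1360} = \frac{1}{1360} \cdot \frac{36799}{27} = \frac{36799}{36720}$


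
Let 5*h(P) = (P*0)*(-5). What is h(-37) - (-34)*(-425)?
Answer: -14450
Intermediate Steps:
h(P) = 0 (h(P) = ((P*0)*(-5))/5 = (0*(-5))/5 = (⅕)*0 = 0)
h(-37) - (-34)*(-425) = 0 - (-34)*(-425) = 0 - 1*14450 = 0 - 14450 = -14450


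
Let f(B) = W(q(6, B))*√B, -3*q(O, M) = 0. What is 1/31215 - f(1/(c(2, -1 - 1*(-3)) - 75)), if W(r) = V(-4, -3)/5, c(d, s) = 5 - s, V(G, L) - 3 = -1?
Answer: 1/31215 - I*√2/30 ≈ 3.2036e-5 - 0.04714*I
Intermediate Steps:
q(O, M) = 0 (q(O, M) = -⅓*0 = 0)
V(G, L) = 2 (V(G, L) = 3 - 1 = 2)
W(r) = ⅖ (W(r) = 2/5 = 2*(⅕) = ⅖)
f(B) = 2*√B/5
1/31215 - f(1/(c(2, -1 - 1*(-3)) - 75)) = 1/31215 - 2*√(1/((5 - (-1 - 1*(-3))) - 75))/5 = 1/31215 - 2*√(1/((5 - (-1 + 3)) - 75))/5 = 1/31215 - 2*√(1/((5 - 1*2) - 75))/5 = 1/31215 - 2*√(1/((5 - 2) - 75))/5 = 1/31215 - 2*√(1/(3 - 75))/5 = 1/31215 - 2*√(1/(-72))/5 = 1/31215 - 2*√(-1/72)/5 = 1/31215 - 2*I*√2/12/5 = 1/31215 - I*√2/30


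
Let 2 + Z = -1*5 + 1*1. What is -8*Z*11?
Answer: 528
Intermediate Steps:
Z = -6 (Z = -2 + (-1*5 + 1*1) = -2 + (-5 + 1) = -2 - 4 = -6)
-8*Z*11 = -8*(-6)*11 = 48*11 = 528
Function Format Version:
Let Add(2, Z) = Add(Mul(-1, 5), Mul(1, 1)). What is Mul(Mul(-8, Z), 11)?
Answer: 528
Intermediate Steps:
Z = -6 (Z = Add(-2, Add(Mul(-1, 5), Mul(1, 1))) = Add(-2, Add(-5, 1)) = Add(-2, -4) = -6)
Mul(Mul(-8, Z), 11) = Mul(Mul(-8, -6), 11) = Mul(48, 11) = 528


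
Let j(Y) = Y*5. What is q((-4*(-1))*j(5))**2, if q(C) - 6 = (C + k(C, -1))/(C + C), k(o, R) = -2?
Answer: 421201/10000 ≈ 42.120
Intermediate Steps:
j(Y) = 5*Y
q(C) = 6 + (-2 + C)/(2*C) (q(C) = 6 + (C - 2)/(C + C) = 6 + (-2 + C)/((2*C)) = 6 + (-2 + C)*(1/(2*C)) = 6 + (-2 + C)/(2*C))
q((-4*(-1))*j(5))**2 = (13/2 - 1/((-4*(-1))*(5*5)))**2 = (13/2 - 1/(4*25))**2 = (13/2 - 1/100)**2 = (649/100)**2 = 421201/10000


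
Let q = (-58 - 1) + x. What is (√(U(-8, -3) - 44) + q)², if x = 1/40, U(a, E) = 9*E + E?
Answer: 5446481/1600 - 2359*I*√74/20 ≈ 3404.1 - 1014.6*I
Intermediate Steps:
U(a, E) = 10*E
x = 1/40 ≈ 0.025000
q = -2359/40 (q = (-58 - 1) + 1/40 = -59 + 1/40 = -2359/40 ≈ -58.975)
(√(U(-8, -3) - 44) + q)² = (√(10*(-3) - 44) - 2359/40)² = (√(-30 - 44) - 2359/40)² = (√(-74) - 2359/40)² = (I*√74 - 2359/40)² = (-2359/40 + I*√74)²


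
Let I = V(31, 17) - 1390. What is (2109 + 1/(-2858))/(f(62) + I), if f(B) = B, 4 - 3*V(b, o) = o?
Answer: -18082563/11423426 ≈ -1.5829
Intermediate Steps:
V(b, o) = 4/3 - o/3
I = -4183/3 (I = (4/3 - ⅓*17) - 1390 = (4/3 - 17/3) - 1390 = -13/3 - 1390 = -4183/3 ≈ -1394.3)
(2109 + 1/(-2858))/(f(62) + I) = (2109 + 1/(-2858))/(62 - 4183/3) = (2109 - 1/2858)/(-3997/3) = (6027521/2858)*(-3/3997) = -18082563/11423426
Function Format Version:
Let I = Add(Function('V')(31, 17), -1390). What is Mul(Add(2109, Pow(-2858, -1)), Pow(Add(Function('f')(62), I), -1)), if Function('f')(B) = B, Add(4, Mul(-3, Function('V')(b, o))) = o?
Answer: Rational(-18082563, 11423426) ≈ -1.5829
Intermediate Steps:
Function('V')(b, o) = Add(Rational(4, 3), Mul(Rational(-1, 3), o))
I = Rational(-4183, 3) (I = Add(Add(Rational(4, 3), Mul(Rational(-1, 3), 17)), -1390) = Add(Add(Rational(4, 3), Rational(-17, 3)), -1390) = Add(Rational(-13, 3), -1390) = Rational(-4183, 3) ≈ -1394.3)
Mul(Add(2109, Pow(-2858, -1)), Pow(Add(Function('f')(62), I), -1)) = Mul(Add(2109, Pow(-2858, -1)), Pow(Add(62, Rational(-4183, 3)), -1)) = Mul(Add(2109, Rational(-1, 2858)), Pow(Rational(-3997, 3), -1)) = Mul(Rational(6027521, 2858), Rational(-3, 3997)) = Rational(-18082563, 11423426)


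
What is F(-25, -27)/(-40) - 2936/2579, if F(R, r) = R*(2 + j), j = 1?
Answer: 15197/20632 ≈ 0.73657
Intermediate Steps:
F(R, r) = 3*R (F(R, r) = R*(2 + 1) = R*3 = 3*R)
F(-25, -27)/(-40) - 2936/2579 = (3*(-25))/(-40) - 2936/2579 = -75*(-1/40) - 2936*1/2579 = 15/8 - 2936/2579 = 15197/20632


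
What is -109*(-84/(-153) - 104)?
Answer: 575084/51 ≈ 11276.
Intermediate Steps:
-109*(-84/(-153) - 104) = -109*(-84*(-1/153) - 104) = -109*(28/51 - 104) = -109*(-5276/51) = 575084/51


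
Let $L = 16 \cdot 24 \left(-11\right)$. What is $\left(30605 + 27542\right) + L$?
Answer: $53923$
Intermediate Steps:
$L = -4224$ ($L = 384 \left(-11\right) = -4224$)
$\left(30605 + 27542\right) + L = \left(30605 + 27542\right) - 4224 = 58147 - 4224 = 53923$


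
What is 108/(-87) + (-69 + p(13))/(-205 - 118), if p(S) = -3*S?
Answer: -8496/9367 ≈ -0.90701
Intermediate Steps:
108/(-87) + (-69 + p(13))/(-205 - 118) = 108/(-87) + (-69 - 3*13)/(-205 - 118) = 108*(-1/87) + (-69 - 39)/(-323) = -36/29 - 108*(-1/323) = -36/29 + 108/323 = -8496/9367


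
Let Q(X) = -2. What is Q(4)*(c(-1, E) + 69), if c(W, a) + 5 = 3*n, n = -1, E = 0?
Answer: -122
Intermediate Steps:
c(W, a) = -8 (c(W, a) = -5 + 3*(-1) = -5 - 3 = -8)
Q(4)*(c(-1, E) + 69) = -2*(-8 + 69) = -2*61 = -122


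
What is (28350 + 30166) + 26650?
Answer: 85166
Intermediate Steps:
(28350 + 30166) + 26650 = 58516 + 26650 = 85166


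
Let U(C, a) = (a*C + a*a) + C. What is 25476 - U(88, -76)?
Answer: 26300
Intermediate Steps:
U(C, a) = C + a² + C*a (U(C, a) = (C*a + a²) + C = (a² + C*a) + C = C + a² + C*a)
25476 - U(88, -76) = 25476 - (88 + (-76)² + 88*(-76)) = 25476 - (88 + 5776 - 6688) = 25476 - 1*(-824) = 25476 + 824 = 26300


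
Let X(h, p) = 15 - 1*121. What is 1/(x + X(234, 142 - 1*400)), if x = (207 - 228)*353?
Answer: -1/7519 ≈ -0.00013300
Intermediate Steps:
X(h, p) = -106 (X(h, p) = 15 - 121 = -106)
x = -7413 (x = -21*353 = -7413)
1/(x + X(234, 142 - 1*400)) = 1/(-7413 - 106) = 1/(-7519) = -1/7519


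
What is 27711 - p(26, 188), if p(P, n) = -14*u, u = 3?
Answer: 27753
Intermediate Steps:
p(P, n) = -42 (p(P, n) = -14*3 = -42)
27711 - p(26, 188) = 27711 - 1*(-42) = 27711 + 42 = 27753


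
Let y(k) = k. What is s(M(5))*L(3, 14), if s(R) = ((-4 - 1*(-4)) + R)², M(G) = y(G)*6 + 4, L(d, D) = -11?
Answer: -12716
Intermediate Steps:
M(G) = 4 + 6*G (M(G) = G*6 + 4 = 6*G + 4 = 4 + 6*G)
s(R) = R² (s(R) = ((-4 + 4) + R)² = (0 + R)² = R²)
s(M(5))*L(3, 14) = (4 + 6*5)²*(-11) = (4 + 30)²*(-11) = 34²*(-11) = 1156*(-11) = -12716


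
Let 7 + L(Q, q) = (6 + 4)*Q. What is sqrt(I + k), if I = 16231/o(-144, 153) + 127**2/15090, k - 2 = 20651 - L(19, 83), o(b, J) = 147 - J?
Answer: 2*sqrt(28093332165)/2515 ≈ 133.29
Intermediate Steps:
L(Q, q) = -7 + 10*Q (L(Q, q) = -7 + (6 + 4)*Q = -7 + 10*Q)
k = 20470 (k = 2 + (20651 - (-7 + 10*19)) = 2 + (20651 - (-7 + 190)) = 2 + (20651 - 1*183) = 2 + (20651 - 183) = 2 + 20468 = 20470)
I = -6800806/2515 (I = 16231/(147 - 1*153) + 127**2/15090 = 16231/(147 - 153) + 16129*(1/15090) = 16231/(-6) + 16129/15090 = 16231*(-1/6) + 16129/15090 = -16231/6 + 16129/15090 = -6800806/2515 ≈ -2704.1)
sqrt(I + k) = sqrt(-6800806/2515 + 20470) = sqrt(44681244/2515) = 2*sqrt(28093332165)/2515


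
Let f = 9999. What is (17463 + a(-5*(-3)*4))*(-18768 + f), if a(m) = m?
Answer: -153659187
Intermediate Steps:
(17463 + a(-5*(-3)*4))*(-18768 + f) = (17463 - 5*(-3)*4)*(-18768 + 9999) = (17463 + 15*4)*(-8769) = (17463 + 60)*(-8769) = 17523*(-8769) = -153659187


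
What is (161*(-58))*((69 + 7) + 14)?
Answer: -840420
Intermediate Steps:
(161*(-58))*((69 + 7) + 14) = -9338*(76 + 14) = -9338*90 = -840420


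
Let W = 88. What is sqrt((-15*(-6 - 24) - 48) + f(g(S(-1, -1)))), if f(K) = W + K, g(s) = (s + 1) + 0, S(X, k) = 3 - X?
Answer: 3*sqrt(55) ≈ 22.249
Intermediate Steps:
g(s) = 1 + s (g(s) = (1 + s) + 0 = 1 + s)
f(K) = 88 + K
sqrt((-15*(-6 - 24) - 48) + f(g(S(-1, -1)))) = sqrt((-15*(-6 - 24) - 48) + (88 + (1 + (3 - 1*(-1))))) = sqrt((-15*(-30) - 48) + (88 + (1 + (3 + 1)))) = sqrt((450 - 48) + (88 + (1 + 4))) = sqrt(402 + (88 + 5)) = sqrt(402 + 93) = sqrt(495) = 3*sqrt(55)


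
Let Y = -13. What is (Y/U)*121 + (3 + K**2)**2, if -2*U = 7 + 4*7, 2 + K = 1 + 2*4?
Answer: 97786/35 ≈ 2793.9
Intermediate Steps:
K = 7 (K = -2 + (1 + 2*4) = -2 + (1 + 8) = -2 + 9 = 7)
U = -35/2 (U = -(7 + 4*7)/2 = -(7 + 28)/2 = -1/2*35 = -35/2 ≈ -17.500)
(Y/U)*121 + (3 + K**2)**2 = -13/(-35/2)*121 + (3 + 7**2)**2 = -13*(-2/35)*121 + (3 + 49)**2 = (26/35)*121 + 52**2 = 3146/35 + 2704 = 97786/35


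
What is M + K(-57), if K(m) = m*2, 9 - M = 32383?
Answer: -32488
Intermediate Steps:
M = -32374 (M = 9 - 1*32383 = 9 - 32383 = -32374)
K(m) = 2*m
M + K(-57) = -32374 + 2*(-57) = -32374 - 114 = -32488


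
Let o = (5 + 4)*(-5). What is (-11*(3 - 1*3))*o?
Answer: 0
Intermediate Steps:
o = -45 (o = 9*(-5) = -45)
(-11*(3 - 1*3))*o = -11*(3 - 1*3)*(-45) = -11*(3 - 3)*(-45) = -11*0*(-45) = 0*(-45) = 0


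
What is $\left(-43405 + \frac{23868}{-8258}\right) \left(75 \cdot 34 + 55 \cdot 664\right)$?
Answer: $- \frac{7002562163530}{4129} \approx -1.6959 \cdot 10^{9}$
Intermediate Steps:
$\left(-43405 + \frac{23868}{-8258}\right) \left(75 \cdot 34 + 55 \cdot 664\right) = \left(-43405 + 23868 \left(- \frac{1}{8258}\right)\right) \left(2550 + 36520\right) = \left(-43405 - \frac{11934}{4129}\right) 39070 = \left(- \frac{179231179}{4129}\right) 39070 = - \frac{7002562163530}{4129}$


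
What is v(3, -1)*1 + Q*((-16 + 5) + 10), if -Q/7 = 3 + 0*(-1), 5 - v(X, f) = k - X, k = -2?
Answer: 31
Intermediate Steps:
v(X, f) = 7 + X (v(X, f) = 5 - (-2 - X) = 5 + (2 + X) = 7 + X)
Q = -21 (Q = -7*(3 + 0*(-1)) = -7*(3 + 0) = -7*3 = -21)
v(3, -1)*1 + Q*((-16 + 5) + 10) = (7 + 3)*1 - 21*((-16 + 5) + 10) = 10*1 - 21*(-11 + 10) = 10 - 21*(-1) = 10 + 21 = 31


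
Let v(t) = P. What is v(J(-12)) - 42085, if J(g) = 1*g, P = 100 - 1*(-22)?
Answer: -41963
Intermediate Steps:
P = 122 (P = 100 + 22 = 122)
J(g) = g
v(t) = 122
v(J(-12)) - 42085 = 122 - 42085 = -41963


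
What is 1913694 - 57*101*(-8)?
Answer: 1959750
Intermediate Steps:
1913694 - 57*101*(-8) = 1913694 - 5757*(-8) = 1913694 - 1*(-46056) = 1913694 + 46056 = 1959750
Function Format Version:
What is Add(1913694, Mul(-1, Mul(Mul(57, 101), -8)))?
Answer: 1959750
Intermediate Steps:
Add(1913694, Mul(-1, Mul(Mul(57, 101), -8))) = Add(1913694, Mul(-1, Mul(5757, -8))) = Add(1913694, Mul(-1, -46056)) = Add(1913694, 46056) = 1959750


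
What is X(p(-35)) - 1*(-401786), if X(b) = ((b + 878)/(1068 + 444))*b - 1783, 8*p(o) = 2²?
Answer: 345602843/864 ≈ 4.0000e+5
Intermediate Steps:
p(o) = ½ (p(o) = (⅛)*2² = (⅛)*4 = ½)
X(b) = -1783 + b*(439/756 + b/1512) (X(b) = ((878 + b)/1512)*b - 1783 = ((878 + b)*(1/1512))*b - 1783 = (439/756 + b/1512)*b - 1783 = b*(439/756 + b/1512) - 1783 = -1783 + b*(439/756 + b/1512))
X(p(-35)) - 1*(-401786) = (-1783 + (½)²/1512 + (439/756)*(½)) - 1*(-401786) = (-1783 + (1/1512)*(¼) + 439/1512) + 401786 = (-1783 + 1/6048 + 439/1512) + 401786 = -1540261/864 + 401786 = 345602843/864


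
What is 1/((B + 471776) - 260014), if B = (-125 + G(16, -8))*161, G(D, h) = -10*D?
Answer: 1/165877 ≈ 6.0286e-6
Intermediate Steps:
B = -45885 (B = (-125 - 10*16)*161 = (-125 - 160)*161 = -285*161 = -45885)
1/((B + 471776) - 260014) = 1/((-45885 + 471776) - 260014) = 1/(425891 - 260014) = 1/165877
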